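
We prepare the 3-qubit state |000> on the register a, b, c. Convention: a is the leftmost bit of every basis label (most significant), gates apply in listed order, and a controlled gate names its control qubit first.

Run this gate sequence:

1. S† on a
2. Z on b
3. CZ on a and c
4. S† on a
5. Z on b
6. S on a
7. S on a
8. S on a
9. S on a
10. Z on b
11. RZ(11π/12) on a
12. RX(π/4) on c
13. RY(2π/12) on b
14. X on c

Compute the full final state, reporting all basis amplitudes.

The resulting statevector has amplitude sqrt(2 - sqrt(2))*(-sqrt(6) - sqrt(2))*exp(I*pi/24)/8 on |000>, sqrt(sqrt(2) + 2)*(-sqrt(6) - sqrt(2))*exp(13*I*pi/24)/8 on |001>, sqrt(2 - sqrt(2))*(-sqrt(6) + sqrt(2))*exp(I*pi/24)/8 on |010>, sqrt(sqrt(2) + 2)*(-sqrt(6) + sqrt(2))*exp(13*I*pi/24)/8 on |011>, 0 on |100>, 0 on |101>, 0 on |110>, 0 on |111>. Key observation: steps 6-9 multiply out to the identity, so the circuit reduces to the remaining gates.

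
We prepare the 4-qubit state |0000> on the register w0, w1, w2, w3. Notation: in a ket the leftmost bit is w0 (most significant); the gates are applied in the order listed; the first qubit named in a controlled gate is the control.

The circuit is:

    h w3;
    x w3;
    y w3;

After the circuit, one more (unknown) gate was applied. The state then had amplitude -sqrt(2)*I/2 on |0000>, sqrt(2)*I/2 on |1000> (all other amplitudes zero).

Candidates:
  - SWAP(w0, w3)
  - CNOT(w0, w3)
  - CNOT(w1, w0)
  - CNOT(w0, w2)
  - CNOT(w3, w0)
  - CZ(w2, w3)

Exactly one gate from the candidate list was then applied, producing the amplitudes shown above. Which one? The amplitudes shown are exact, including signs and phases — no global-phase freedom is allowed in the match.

The applied gate was SWAP(w0, w3).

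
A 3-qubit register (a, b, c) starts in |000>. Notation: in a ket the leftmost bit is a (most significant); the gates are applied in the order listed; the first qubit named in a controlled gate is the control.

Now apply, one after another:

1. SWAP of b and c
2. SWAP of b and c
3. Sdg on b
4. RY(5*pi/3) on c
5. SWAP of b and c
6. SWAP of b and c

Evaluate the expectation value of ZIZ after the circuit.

The expectation value of ZIZ is 1/2.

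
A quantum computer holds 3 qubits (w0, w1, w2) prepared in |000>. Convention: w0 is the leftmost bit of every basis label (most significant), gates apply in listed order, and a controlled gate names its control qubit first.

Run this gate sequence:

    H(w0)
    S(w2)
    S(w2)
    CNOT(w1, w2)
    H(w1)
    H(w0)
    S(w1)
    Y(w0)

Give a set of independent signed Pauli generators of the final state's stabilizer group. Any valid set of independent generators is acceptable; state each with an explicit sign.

One valid set of independent stabilizer generators is +IYI, -ZII, +IIZ (any independent generating set of the same group is equally correct).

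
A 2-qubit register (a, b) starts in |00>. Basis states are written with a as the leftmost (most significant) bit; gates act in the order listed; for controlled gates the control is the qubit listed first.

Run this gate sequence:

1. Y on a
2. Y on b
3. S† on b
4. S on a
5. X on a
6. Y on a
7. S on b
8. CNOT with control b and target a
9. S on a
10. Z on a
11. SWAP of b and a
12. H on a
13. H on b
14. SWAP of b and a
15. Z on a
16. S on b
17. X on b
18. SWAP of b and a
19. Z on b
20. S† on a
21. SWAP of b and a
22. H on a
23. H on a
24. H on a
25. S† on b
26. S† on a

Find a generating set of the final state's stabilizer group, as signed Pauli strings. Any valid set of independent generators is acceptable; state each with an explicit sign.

The stabilizer group can be generated by -IY, +ZI, among other valid generating sets.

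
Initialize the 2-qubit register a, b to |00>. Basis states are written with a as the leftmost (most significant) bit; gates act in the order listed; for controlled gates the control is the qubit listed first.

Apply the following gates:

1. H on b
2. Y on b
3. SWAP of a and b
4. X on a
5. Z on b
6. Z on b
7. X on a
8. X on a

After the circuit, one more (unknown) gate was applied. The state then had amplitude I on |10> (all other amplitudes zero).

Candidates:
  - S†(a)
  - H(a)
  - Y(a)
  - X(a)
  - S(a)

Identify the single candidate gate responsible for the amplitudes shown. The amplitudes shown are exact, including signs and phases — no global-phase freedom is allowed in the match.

It was H(a) that produced the state shown. Key observation: steps 4-7 multiply out to the identity, so the circuit reduces to the remaining gates.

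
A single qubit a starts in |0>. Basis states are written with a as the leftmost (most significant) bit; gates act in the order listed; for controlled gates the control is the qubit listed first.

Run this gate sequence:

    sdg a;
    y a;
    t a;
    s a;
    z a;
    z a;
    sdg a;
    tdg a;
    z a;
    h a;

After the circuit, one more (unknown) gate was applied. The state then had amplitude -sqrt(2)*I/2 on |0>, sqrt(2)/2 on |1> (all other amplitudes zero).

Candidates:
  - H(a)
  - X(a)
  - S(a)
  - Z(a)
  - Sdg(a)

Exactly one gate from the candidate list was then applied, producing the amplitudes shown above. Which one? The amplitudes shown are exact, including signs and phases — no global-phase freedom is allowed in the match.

It was Sdg(a) that produced the state shown. Key observation: the block from step 3 through step 8 cancels to the identity and can be dropped.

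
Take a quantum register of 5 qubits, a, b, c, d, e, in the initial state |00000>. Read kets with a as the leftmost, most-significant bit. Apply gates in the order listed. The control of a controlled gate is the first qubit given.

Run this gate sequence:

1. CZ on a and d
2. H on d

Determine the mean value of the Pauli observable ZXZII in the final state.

In the final state, ZXZII has expectation 0.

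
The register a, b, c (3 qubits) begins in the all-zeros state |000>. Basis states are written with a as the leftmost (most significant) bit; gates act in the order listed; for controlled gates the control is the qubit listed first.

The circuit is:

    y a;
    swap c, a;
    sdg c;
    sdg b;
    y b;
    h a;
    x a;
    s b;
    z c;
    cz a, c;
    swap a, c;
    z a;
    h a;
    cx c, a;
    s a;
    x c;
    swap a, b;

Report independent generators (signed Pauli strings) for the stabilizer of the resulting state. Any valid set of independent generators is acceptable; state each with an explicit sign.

The final state is stabilized by the group generated by -IYI, +IIX, -ZII; other independent generating sets are equally valid.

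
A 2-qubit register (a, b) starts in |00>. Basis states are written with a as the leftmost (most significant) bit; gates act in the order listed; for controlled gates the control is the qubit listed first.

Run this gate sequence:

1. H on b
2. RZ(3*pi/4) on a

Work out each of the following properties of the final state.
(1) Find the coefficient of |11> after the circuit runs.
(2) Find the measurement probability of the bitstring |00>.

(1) The amplitude on |11> is 0.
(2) Outcome |00> occurs with probability 1/2.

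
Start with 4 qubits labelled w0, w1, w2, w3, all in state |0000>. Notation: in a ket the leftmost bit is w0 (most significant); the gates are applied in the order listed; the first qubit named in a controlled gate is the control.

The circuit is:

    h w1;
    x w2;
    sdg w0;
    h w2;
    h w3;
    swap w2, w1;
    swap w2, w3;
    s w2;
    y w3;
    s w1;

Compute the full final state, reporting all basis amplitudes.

After the circuit, the state carries amplitude -sqrt(2)*I/4 on |0000>, sqrt(2)*I/4 on |0001>, sqrt(2)/4 on |0010>, -sqrt(2)/4 on |0011>, -sqrt(2)/4 on |0100>, sqrt(2)/4 on |0101>, -sqrt(2)*I/4 on |0110>, sqrt(2)*I/4 on |0111>, 0 on |1000>, 0 on |1001>, 0 on |1010>, 0 on |1011>, 0 on |1100>, 0 on |1101>, 0 on |1110>, 0 on |1111>.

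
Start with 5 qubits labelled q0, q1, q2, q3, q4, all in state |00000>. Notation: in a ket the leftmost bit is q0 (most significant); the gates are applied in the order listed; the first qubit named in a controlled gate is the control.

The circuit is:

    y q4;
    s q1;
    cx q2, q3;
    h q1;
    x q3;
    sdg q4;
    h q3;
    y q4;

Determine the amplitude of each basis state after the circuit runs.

After the circuit, the state carries amplitude -I/2 on |00000>, I/2 on |00010>, -I/2 on |01000>, I/2 on |01010>, and 0 on every other basis state.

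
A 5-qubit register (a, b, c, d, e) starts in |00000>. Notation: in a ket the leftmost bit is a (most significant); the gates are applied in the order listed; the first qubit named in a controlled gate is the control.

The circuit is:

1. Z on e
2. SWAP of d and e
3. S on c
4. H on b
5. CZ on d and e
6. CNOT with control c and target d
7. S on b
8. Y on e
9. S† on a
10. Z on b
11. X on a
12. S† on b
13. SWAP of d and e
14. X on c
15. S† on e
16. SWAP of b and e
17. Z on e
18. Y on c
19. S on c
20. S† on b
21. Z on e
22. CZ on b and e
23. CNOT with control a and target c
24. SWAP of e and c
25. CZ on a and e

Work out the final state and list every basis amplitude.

After the circuit, the state carries amplitude -sqrt(2)/2 on |10011>, sqrt(2)/2 on |10111>, and 0 on every other basis state.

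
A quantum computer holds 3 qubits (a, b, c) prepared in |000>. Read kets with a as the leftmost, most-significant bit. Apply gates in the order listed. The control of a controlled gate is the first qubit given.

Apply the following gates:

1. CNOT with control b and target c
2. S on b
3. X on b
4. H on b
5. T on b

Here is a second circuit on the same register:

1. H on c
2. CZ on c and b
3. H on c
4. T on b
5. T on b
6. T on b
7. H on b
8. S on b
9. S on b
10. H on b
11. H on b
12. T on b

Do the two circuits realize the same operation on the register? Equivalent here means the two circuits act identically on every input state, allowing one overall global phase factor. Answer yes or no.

No: there is an input state on which the two circuits produce genuinely different outputs (not merely differing by a phase).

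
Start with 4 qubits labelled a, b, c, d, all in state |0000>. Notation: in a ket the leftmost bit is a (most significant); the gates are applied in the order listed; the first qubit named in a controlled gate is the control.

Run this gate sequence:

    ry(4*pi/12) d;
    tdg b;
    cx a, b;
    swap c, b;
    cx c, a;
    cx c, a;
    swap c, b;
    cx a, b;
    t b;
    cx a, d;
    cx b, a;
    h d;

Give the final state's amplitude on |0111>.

|0111> carries amplitude 0 in the final state. Key observation: steps 2-9 multiply out to the identity, so the circuit reduces to the remaining gates.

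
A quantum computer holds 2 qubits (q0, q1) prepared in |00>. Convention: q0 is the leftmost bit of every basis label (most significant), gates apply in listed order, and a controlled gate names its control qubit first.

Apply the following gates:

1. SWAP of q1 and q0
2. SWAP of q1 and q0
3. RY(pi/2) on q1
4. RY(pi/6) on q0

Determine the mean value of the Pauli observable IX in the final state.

The observable IX averages to 1. Key observation: the block from step 1 through step 2 cancels to the identity and can be dropped.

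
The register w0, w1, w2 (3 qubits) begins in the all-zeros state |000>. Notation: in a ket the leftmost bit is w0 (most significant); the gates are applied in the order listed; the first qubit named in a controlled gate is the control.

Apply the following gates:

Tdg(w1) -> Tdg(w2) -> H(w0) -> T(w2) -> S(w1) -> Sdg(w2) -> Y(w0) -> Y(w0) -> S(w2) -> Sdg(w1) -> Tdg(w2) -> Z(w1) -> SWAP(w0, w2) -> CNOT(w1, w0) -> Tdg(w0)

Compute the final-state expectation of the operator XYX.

In the final state, XYX has expectation 0. Key observation: the block from step 4 through step 11 cancels to the identity and can be dropped.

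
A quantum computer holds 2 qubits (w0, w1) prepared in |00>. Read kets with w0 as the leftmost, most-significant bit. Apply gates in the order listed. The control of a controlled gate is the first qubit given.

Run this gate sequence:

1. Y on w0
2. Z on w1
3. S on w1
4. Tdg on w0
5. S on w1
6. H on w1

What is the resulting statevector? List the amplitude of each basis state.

The final amplitudes are 0 on |00>, 0 on |01>, sqrt(2)*exp(I*pi/4)/2 on |10>, sqrt(2)*exp(I*pi/4)/2 on |11>.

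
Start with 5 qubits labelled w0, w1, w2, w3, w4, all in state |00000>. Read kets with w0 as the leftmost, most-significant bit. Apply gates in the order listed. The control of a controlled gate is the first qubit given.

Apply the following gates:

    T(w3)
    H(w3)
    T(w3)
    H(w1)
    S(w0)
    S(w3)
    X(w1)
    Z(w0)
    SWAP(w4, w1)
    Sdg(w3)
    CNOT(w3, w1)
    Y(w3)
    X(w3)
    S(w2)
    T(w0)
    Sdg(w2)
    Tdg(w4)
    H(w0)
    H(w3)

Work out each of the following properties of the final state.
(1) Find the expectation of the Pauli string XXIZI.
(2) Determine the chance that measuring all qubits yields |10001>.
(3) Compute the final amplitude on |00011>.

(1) The expectation value of XXIZI is -sqrt(2)/2.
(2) The probability of measuring |10001> is 1/16.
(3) The amplitude on |00011> is exp(I*pi/4)/4.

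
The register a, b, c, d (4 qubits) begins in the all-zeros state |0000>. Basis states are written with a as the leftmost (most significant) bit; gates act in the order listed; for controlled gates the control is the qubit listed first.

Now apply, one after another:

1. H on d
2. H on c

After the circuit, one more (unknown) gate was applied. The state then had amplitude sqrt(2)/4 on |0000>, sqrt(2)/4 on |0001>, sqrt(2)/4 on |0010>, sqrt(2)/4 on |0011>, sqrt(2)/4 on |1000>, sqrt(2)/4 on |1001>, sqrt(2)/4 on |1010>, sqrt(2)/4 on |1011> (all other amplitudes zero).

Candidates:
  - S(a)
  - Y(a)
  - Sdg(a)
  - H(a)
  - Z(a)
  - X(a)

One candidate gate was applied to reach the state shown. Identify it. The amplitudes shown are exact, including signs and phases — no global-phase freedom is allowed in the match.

It was H(a) that produced the state shown.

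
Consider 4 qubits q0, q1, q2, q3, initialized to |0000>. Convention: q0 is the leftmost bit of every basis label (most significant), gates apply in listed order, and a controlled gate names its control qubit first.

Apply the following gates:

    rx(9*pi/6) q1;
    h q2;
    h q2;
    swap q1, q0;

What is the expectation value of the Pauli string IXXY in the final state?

The expectation value of IXXY is 0.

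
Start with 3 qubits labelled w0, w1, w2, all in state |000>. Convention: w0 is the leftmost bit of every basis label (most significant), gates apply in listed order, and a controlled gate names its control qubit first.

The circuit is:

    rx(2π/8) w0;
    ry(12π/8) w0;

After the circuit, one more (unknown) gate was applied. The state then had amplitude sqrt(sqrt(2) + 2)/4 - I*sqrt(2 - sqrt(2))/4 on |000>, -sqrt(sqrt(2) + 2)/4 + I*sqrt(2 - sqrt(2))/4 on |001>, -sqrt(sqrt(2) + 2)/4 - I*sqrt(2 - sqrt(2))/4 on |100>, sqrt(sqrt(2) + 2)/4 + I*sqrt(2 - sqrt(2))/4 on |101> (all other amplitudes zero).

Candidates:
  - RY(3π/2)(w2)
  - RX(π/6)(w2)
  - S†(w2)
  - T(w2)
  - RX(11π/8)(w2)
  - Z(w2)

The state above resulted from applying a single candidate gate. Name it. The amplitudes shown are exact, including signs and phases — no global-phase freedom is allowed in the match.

It was RY(3π/2)(w2) that produced the state shown.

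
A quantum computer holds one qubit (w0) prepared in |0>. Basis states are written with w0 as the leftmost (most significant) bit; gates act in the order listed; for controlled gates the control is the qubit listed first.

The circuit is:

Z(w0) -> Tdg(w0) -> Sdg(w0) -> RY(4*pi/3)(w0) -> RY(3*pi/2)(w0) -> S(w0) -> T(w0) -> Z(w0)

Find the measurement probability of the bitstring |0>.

The probability of measuring |0> is 1/2 - sqrt(3)/4.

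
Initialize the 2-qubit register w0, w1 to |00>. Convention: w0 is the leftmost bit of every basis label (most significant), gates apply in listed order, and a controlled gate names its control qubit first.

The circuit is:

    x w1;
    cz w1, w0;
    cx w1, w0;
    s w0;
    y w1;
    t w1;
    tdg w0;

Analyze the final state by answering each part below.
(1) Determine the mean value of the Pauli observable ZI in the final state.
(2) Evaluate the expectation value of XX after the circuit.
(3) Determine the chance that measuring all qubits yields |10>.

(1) The observable ZI averages to -1.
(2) The observable XX averages to 0.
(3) The probability of measuring |10> is 1.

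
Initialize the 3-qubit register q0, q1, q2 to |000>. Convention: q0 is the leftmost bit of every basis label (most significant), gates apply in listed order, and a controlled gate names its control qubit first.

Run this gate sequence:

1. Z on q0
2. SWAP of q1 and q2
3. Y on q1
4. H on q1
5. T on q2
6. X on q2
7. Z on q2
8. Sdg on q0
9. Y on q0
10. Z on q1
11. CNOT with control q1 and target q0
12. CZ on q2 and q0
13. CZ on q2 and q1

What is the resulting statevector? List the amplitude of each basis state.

The resulting statevector has amplitude -sqrt(2)/2 on |011>, -sqrt(2)/2 on |101>, and 0 on every other basis state.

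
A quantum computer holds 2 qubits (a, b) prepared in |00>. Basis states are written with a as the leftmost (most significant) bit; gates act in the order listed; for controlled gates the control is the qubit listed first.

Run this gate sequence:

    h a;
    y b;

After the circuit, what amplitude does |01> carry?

|01> carries amplitude sqrt(2)*I/2 in the final state.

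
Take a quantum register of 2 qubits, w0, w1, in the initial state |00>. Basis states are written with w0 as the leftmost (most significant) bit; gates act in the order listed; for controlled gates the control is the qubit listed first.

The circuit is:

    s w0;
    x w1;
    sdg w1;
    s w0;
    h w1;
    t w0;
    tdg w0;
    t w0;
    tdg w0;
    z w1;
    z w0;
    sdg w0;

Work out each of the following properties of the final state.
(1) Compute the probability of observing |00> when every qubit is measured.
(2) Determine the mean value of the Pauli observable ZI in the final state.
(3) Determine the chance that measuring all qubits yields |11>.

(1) The probability of measuring |00> is 1/2. Key observation: steps 6-9 multiply out to the identity, so the circuit reduces to the remaining gates.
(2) The expectation value of ZI is 1.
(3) A full measurement returns |11> with probability 0.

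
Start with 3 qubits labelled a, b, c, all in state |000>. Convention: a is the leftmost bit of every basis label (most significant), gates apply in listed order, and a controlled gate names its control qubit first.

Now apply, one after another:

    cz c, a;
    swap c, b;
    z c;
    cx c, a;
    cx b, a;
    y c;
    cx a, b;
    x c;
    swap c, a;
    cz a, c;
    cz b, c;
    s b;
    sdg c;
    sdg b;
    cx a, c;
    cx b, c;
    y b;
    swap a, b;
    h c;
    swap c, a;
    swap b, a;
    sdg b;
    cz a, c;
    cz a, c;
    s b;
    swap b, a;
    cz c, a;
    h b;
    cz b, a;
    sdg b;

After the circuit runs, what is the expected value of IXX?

The expectation value of IXX is 0. Key observation: gates 21-26 undo each other exactly, leaving only the rest of the circuit to track.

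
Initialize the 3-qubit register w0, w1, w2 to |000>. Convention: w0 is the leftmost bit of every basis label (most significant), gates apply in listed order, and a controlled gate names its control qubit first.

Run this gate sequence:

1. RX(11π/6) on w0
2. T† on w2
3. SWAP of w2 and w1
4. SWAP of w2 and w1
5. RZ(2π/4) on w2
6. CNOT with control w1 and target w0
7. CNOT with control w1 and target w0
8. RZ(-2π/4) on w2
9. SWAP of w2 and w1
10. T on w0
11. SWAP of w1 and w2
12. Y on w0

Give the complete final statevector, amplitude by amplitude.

The final amplitudes are (-sqrt(6) + sqrt(2))*exp(I*pi/4)/4 on |000>, I*(-sqrt(6) - sqrt(2))/4 on |100>, and 0 on every other basis state. Key observation: gates 4-9 undo each other exactly, leaving only the rest of the circuit to track.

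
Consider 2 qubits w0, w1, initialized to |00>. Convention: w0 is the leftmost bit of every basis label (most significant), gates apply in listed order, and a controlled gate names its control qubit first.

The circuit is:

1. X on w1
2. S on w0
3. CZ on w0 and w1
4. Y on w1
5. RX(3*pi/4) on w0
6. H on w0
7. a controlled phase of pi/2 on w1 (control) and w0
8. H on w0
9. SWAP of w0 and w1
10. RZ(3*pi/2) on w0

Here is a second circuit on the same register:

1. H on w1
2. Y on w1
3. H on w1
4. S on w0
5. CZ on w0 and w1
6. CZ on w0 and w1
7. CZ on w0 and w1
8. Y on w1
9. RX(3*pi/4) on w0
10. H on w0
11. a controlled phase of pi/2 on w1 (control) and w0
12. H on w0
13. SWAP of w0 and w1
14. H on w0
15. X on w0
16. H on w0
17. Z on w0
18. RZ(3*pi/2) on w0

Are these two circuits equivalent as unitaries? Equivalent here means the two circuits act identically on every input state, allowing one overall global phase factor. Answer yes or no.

No — the two circuits implement different unitaries, even allowing a global phase.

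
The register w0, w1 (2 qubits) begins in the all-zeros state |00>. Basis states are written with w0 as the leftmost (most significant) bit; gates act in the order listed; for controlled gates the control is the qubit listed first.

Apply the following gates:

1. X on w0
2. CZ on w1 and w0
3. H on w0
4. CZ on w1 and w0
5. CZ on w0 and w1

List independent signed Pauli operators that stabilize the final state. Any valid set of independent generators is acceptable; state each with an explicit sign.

One valid set of independent stabilizer generators is -XI, +IZ (any independent generating set of the same group is equally correct).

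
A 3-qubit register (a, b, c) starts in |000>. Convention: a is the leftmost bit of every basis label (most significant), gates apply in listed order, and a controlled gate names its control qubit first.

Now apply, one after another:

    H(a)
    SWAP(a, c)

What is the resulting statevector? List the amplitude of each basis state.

The final amplitudes are sqrt(2)/2 on |000>, sqrt(2)/2 on |001>, and 0 on every other basis state.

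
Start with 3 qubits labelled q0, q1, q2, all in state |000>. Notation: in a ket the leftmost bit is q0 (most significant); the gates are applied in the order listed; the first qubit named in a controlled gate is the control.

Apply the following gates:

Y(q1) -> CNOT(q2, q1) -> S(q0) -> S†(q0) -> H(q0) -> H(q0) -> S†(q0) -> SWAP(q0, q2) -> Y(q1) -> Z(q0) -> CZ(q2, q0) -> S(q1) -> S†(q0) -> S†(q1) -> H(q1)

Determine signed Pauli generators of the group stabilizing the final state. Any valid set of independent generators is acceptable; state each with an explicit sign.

The final state is stabilized by the group generated by +IXI, +ZII, +IIZ; other independent generating sets are equally valid. Key observation: gates 5-6 undo each other exactly, leaving only the rest of the circuit to track.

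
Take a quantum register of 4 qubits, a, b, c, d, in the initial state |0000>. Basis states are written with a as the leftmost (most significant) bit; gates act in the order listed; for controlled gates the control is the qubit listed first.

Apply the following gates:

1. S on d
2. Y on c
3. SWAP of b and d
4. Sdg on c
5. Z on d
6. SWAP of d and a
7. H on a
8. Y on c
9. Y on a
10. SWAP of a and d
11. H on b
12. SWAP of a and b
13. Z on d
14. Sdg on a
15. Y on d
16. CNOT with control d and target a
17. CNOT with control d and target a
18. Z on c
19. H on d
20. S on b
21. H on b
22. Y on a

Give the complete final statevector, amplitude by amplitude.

After the circuit, the state carries amplitude -I/2 on |0001>, -I/2 on |0101>, -1/2 on |1001>, -1/2 on |1101>, and 0 on every other basis state. Key observation: steps 16-17 multiply out to the identity, so the circuit reduces to the remaining gates.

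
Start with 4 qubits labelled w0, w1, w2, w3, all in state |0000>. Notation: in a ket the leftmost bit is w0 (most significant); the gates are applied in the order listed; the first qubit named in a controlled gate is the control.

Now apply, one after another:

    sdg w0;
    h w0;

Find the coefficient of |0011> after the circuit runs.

The final state's coefficient on |0011> equals 0.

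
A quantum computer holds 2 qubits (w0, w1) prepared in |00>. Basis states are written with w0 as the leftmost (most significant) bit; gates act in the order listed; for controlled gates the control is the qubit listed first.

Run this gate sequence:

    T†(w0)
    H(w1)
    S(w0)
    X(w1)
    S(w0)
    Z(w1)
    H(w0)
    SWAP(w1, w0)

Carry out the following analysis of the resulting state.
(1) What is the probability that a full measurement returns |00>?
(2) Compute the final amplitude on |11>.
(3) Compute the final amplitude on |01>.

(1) The probability of measuring |00> is 1/4.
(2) The final state's coefficient on |11> equals -1/2.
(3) The amplitude on |01> is 1/2.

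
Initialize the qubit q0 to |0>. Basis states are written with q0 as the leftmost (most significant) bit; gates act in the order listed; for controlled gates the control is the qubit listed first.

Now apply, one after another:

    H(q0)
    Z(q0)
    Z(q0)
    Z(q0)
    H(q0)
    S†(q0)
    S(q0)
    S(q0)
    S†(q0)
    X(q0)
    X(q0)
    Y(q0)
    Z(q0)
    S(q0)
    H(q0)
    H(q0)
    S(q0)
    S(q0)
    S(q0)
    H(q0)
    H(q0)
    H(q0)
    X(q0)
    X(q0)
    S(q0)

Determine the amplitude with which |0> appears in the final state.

The amplitude on |0> is -sqrt(2)*I/2.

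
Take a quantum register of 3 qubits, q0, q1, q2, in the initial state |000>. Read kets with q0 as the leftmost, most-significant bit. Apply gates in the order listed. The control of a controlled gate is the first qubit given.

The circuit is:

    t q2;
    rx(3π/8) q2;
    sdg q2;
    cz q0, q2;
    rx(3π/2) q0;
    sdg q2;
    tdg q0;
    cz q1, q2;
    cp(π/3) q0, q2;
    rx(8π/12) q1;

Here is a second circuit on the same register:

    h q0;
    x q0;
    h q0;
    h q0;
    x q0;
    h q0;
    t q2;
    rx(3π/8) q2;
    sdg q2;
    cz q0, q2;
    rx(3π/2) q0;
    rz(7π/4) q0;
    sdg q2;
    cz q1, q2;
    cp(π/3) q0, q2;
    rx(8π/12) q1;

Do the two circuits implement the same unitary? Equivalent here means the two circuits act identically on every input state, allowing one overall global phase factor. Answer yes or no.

Yes: on every input state the two circuits agree up to one overall phase factor.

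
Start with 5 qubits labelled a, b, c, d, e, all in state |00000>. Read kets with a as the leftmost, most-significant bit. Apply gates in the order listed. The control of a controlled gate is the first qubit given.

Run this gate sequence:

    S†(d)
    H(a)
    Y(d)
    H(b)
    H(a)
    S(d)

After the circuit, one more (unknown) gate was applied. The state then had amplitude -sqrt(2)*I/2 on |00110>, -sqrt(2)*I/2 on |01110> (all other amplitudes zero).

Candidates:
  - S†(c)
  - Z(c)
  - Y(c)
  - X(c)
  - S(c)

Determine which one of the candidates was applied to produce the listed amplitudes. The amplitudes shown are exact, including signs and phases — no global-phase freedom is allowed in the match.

The applied gate was Y(c).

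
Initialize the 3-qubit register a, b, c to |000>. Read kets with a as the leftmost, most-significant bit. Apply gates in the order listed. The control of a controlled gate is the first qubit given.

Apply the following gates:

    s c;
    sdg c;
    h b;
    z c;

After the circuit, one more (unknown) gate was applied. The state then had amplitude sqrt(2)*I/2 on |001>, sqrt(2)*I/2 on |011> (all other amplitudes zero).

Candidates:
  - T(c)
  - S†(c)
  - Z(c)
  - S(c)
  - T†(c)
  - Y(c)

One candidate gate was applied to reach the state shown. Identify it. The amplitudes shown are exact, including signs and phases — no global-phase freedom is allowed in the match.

The unique candidate consistent with the amplitudes is Y(c). Key observation: the block from step 1 through step 2 cancels to the identity and can be dropped.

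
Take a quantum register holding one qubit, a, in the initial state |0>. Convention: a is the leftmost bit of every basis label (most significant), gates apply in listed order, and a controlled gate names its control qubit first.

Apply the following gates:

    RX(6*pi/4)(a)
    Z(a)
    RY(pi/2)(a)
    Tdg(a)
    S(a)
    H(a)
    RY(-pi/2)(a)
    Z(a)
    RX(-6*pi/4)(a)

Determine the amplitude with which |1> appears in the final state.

The amplitude on |1> is sqrt(2)*(1 - I - exp(3*I*pi/4) + exp(I*pi/4))/4.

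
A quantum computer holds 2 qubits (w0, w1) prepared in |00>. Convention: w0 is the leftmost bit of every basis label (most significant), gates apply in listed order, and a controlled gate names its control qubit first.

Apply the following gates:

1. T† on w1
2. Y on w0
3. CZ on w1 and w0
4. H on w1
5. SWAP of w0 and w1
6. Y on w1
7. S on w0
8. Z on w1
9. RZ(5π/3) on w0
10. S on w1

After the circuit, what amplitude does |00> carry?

The final state's coefficient on |00> equals -sqrt(2)*exp(I*pi/6)/2.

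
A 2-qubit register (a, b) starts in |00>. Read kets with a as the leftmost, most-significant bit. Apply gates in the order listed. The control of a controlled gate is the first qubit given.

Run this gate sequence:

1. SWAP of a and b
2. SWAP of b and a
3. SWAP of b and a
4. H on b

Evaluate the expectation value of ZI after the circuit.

The observable ZI averages to 1. Key observation: the block from step 2 through step 3 cancels to the identity and can be dropped.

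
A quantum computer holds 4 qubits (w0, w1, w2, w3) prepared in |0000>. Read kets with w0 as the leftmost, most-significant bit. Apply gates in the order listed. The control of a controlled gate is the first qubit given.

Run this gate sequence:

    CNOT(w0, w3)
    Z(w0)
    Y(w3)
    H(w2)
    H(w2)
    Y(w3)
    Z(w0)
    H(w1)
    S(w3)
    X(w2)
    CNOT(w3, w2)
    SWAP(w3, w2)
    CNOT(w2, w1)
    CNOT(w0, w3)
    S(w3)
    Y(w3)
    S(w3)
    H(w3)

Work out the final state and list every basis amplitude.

The final amplitudes are 1/2 on |0000>, 1/2 on |0001>, 1/2 on |0100>, 1/2 on |0101>, and 0 on every other basis state. Key observation: gates 2-7 undo each other exactly, leaving only the rest of the circuit to track.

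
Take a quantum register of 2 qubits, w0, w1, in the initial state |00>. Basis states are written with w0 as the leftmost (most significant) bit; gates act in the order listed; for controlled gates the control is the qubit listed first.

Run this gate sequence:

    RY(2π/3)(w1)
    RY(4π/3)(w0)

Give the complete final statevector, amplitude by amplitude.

After the circuit, the state carries amplitude -1/4 on |00>, -sqrt(3)/4 on |01>, sqrt(3)/4 on |10>, 3/4 on |11>.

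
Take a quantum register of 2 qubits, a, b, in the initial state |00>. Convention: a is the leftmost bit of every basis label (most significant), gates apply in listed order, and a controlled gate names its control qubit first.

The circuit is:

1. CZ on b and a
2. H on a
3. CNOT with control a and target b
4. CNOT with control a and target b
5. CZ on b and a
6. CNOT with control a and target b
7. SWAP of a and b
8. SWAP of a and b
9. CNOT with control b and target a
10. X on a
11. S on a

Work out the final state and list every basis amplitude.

The final amplitudes are 0 on |00>, 0 on |01>, sqrt(2)*I/2 on |10>, sqrt(2)*I/2 on |11>. Key observation: the block from step 3 through step 4 cancels to the identity and can be dropped.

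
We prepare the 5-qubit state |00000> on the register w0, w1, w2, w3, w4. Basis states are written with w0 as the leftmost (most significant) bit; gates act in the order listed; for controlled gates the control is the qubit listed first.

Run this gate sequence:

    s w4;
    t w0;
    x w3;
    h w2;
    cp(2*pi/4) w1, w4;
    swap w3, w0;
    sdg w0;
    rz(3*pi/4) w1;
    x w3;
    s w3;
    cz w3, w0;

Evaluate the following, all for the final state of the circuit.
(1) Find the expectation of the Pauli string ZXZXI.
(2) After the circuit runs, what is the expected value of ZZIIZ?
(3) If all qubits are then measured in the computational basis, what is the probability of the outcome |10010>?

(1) The expectation value of ZXZXI is 0.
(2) In the final state, ZZIIZ has expectation -1.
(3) A full measurement returns |10010> with probability 1/2.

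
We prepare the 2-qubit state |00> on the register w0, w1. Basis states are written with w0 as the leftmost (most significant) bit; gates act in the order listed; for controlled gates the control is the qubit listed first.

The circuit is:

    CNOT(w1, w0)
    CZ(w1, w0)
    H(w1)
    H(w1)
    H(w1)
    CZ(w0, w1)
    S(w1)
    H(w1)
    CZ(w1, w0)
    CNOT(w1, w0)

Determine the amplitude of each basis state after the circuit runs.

After the circuit, the state carries amplitude 1/2 + I/2 on |00>, 0 on |01>, 0 on |10>, 1/2 - I/2 on |11>.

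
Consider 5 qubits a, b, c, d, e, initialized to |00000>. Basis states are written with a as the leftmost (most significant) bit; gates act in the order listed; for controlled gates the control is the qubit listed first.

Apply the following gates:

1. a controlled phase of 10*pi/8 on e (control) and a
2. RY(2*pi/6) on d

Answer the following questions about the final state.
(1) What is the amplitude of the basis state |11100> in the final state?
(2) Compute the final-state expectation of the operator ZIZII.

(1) |11100> carries amplitude 0 in the final state.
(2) In the final state, ZIZII has expectation 1.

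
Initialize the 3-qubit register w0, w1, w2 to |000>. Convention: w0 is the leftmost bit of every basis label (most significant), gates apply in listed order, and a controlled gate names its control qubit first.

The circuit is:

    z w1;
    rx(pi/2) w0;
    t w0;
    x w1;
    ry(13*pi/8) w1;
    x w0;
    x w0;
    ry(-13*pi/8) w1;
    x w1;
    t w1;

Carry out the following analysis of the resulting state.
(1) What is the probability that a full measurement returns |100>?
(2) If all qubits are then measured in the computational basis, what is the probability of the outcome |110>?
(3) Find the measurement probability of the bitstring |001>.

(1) Outcome |100> occurs with probability 1/2. Key observation: steps 4-9 multiply out to the identity, so the circuit reduces to the remaining gates.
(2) Outcome |110> occurs with probability 0.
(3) The probability of measuring |001> is 0.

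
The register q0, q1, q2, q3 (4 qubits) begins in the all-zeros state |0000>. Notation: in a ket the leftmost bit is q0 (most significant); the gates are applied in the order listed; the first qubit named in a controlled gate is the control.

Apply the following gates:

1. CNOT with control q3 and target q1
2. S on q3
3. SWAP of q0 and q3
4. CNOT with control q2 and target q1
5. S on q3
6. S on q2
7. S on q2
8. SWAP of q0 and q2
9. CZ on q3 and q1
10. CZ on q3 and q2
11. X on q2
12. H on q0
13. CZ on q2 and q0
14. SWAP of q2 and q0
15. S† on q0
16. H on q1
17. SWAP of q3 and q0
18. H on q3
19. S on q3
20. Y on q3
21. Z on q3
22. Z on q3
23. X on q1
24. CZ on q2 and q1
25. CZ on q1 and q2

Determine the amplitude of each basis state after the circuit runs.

After the circuit, the state carries amplitude sqrt(2)*I/4 on |0000>, sqrt(2)/4 on |0001>, -sqrt(2)*I/4 on |0010>, -sqrt(2)/4 on |0011>, sqrt(2)*I/4 on |0100>, sqrt(2)/4 on |0101>, -sqrt(2)*I/4 on |0110>, -sqrt(2)/4 on |0111>, 0 on |1000>, 0 on |1001>, 0 on |1010>, 0 on |1011>, 0 on |1100>, 0 on |1101>, 0 on |1110>, 0 on |1111>.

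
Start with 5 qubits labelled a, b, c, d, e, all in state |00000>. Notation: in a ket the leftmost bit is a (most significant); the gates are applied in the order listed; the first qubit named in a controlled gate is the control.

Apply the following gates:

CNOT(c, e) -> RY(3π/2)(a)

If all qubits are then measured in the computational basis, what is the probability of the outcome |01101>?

A full measurement returns |01101> with probability 0.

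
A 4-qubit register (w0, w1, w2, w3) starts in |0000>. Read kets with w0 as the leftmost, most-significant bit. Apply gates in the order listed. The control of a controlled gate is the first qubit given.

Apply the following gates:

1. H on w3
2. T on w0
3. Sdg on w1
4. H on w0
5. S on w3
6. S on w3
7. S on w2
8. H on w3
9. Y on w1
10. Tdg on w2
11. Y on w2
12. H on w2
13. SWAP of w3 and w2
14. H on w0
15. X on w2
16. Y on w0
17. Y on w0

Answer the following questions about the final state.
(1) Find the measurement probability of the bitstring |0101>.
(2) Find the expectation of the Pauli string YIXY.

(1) A full measurement returns |0101> with probability 1/2.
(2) In the final state, YIXY has expectation 0.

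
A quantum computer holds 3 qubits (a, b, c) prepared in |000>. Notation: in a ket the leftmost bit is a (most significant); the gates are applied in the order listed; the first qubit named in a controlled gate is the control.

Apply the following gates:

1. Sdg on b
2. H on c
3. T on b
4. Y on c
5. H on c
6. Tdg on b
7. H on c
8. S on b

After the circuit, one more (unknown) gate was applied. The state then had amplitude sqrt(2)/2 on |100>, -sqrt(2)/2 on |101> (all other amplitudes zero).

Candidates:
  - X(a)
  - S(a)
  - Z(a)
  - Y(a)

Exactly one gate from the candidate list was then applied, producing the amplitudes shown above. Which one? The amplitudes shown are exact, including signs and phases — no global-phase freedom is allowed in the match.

The applied gate was Y(a).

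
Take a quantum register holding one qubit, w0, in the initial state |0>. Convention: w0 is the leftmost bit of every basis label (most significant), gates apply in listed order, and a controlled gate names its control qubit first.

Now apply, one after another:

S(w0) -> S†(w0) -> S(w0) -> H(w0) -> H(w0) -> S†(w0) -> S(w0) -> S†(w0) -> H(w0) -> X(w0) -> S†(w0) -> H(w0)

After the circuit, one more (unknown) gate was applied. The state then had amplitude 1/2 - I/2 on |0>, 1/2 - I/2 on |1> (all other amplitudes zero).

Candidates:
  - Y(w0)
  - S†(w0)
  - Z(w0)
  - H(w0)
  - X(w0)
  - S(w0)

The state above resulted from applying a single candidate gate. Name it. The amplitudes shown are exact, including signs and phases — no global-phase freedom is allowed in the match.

It was S†(w0) that produced the state shown. Key observation: the block from step 1 through step 8 cancels to the identity and can be dropped.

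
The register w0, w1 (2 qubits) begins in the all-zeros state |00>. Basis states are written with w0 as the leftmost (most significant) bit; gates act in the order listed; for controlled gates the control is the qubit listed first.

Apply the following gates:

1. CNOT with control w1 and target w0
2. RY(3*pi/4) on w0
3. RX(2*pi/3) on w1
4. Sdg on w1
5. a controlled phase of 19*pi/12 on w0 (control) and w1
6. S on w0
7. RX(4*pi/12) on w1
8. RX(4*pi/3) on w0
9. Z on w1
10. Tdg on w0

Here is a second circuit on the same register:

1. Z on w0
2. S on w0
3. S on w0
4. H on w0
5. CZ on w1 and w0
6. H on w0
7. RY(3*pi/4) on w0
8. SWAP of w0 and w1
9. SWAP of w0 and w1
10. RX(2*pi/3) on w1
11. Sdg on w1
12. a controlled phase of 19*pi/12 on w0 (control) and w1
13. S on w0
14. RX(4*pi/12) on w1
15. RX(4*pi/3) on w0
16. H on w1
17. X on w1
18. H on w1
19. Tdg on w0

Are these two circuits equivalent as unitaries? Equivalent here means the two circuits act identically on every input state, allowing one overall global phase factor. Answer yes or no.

Yes: on every input state the two circuits agree up to one overall phase factor.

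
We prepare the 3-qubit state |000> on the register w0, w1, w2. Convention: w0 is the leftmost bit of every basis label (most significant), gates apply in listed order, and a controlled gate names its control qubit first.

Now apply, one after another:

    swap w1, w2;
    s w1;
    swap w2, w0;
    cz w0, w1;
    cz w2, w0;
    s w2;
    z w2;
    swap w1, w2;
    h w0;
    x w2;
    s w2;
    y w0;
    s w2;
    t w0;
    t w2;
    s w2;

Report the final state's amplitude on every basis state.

The final amplitudes are -sqrt(2)*exp(I*pi/4)/2 on |001>, sqrt(2)*I/2 on |101>, and 0 on every other basis state.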